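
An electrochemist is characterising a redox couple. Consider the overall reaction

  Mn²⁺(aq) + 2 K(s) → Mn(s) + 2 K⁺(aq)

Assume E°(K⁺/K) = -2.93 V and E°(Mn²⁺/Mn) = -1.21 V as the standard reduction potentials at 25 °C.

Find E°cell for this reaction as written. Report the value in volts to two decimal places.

+1.72 V

The Mn²⁺/Mn couple has the higher reduction potential, so it is the cathode; K⁺/K is oxidised at the anode.
E°cell = E°(cathode) − E°(anode) = (-1.21) − (-2.93) = +1.72 V.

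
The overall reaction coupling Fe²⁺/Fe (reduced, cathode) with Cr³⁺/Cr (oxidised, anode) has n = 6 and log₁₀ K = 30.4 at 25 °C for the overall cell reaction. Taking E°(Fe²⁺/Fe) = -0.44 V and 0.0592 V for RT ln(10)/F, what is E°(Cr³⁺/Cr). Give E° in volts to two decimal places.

-0.74 V

E°cell = (0.0592/n)·log K = (0.0592/6)(30.4) = +0.300 V.
Since Fe²⁺/Fe is the cathode and Cr³⁺/Cr the anode, E°cell = E°(Fe²⁺/Fe) − E°(Cr³⁺/Cr).
So E°(Cr³⁺/Cr) = E°(Fe²⁺/Fe) − E°cell = (-0.44) − (+0.300) = -0.74 V.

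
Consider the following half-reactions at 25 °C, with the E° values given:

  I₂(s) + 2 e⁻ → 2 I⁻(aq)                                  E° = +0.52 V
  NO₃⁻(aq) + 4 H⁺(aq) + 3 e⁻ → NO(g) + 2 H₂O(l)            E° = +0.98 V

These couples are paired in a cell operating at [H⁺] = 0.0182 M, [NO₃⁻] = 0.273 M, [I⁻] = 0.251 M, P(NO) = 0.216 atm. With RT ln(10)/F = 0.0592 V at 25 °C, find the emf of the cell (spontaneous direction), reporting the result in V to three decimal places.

+0.289 V

NO₃⁻/NO is the cathode (higher E°), I₂/I⁻ the anode: E°cell = +0.98 − (+0.52) = +0.46 V, n = 6.
Overall: 2 NO₃⁻(aq) + 8 H⁺(aq) + 6 I⁻(aq) → 2 NO(g) + 4 H₂O(l) + 3 I₂(s)
Q = P(NO)^2 / ([NO₃⁻]^2·[H⁺]^8·[I⁻]^6); log Q = 17.318.
E = E° − (0.0592/n) log Q = +0.46 − (0.0592/6)(17.318) = +0.289 V.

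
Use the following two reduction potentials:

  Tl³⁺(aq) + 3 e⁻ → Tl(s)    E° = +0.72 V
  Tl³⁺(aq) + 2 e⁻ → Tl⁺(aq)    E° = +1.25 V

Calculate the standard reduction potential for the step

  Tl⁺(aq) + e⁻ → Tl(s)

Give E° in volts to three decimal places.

Sequential free energies add, so n₃E°₃ = n₁E°₁ + n₂E°₂.
With n₃ = 3, and the known step contributing 2×(+1.25) V, the unknown satisfies 1·E° = 3×(+0.72) − 2×(+1.25) = -0.340.
E° = -0.340 / 1 = -0.340 V.

-0.340 V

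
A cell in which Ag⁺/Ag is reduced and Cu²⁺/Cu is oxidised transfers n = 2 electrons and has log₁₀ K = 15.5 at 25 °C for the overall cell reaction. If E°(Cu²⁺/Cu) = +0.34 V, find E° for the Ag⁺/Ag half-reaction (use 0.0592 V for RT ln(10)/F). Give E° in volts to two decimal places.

E°cell = (0.0592/n)·log K = (0.0592/2)(15.5) = +0.459 V.
Since Ag⁺/Ag is the cathode and Cu²⁺/Cu the anode, E°cell = E°(Ag⁺/Ag) − E°(Cu²⁺/Cu).
So E°(Ag⁺/Ag) = E°cell + E°(Cu²⁺/Cu) = +0.459 + (+0.34) = +0.80 V.

+0.80 V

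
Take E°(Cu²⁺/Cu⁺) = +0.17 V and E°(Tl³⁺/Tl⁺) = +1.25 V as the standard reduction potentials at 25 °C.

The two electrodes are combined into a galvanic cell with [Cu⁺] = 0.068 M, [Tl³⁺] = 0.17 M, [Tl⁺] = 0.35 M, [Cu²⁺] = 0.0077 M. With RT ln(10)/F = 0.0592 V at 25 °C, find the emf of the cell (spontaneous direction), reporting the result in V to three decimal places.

Tl³⁺/Tl⁺ is the cathode (higher E°), Cu²⁺/Cu⁺ the anode: E°cell = +1.25 − (+0.17) = +1.08 V, n = 2.
Overall: Tl³⁺(aq) + 2 Cu⁺(aq) → Tl⁺(aq) + 2 Cu²⁺(aq)
Q = [Tl⁺]·[Cu²⁺]^2 / ([Tl³⁺]·[Cu⁺]^2); log Q = -1.578.
E = E° − (0.0592/n) log Q = +1.08 − (0.0592/2)(-1.578) = +1.127 V.

+1.127 V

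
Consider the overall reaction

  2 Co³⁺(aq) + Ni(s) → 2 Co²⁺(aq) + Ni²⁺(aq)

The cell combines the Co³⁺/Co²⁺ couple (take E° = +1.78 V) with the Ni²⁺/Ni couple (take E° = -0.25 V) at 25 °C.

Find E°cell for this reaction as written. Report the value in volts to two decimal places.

The Co³⁺/Co²⁺ couple has the higher reduction potential, so it is the cathode; Ni²⁺/Ni is oxidised at the anode.
E°cell = E°(cathode) − E°(anode) = (+1.78) − (-0.25) = +2.03 V.

+2.03 V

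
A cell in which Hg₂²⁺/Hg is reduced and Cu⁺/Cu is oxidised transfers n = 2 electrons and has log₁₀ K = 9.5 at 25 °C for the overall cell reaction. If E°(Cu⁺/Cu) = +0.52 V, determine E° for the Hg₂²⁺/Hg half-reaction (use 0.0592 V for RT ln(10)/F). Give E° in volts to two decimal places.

E°cell = (0.0592/n)·log K = (0.0592/2)(9.5) = +0.281 V.
Since Hg₂²⁺/Hg is the cathode and Cu⁺/Cu the anode, E°cell = E°(Hg₂²⁺/Hg) − E°(Cu⁺/Cu).
So E°(Hg₂²⁺/Hg) = E°cell + E°(Cu⁺/Cu) = +0.281 + (+0.52) = +0.80 V.

+0.80 V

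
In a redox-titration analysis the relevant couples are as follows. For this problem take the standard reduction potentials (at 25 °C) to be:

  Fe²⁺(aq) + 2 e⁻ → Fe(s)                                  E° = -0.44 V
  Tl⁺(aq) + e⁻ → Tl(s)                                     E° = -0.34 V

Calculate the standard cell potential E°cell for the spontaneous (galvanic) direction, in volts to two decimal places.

The Tl⁺/Tl couple has the higher reduction potential, so it is the cathode; Fe²⁺/Fe is oxidised at the anode.
E°cell = E°(cathode) − E°(anode) = (-0.34) − (-0.44) = +0.10 V.

+0.10 V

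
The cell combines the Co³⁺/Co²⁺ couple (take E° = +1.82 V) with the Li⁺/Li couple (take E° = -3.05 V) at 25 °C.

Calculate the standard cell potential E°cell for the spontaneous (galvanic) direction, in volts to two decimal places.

+4.87 V

The Co³⁺/Co²⁺ couple has the higher reduction potential, so it is the cathode; Li⁺/Li is oxidised at the anode.
E°cell = E°(cathode) − E°(anode) = (+1.82) − (-3.05) = +4.87 V.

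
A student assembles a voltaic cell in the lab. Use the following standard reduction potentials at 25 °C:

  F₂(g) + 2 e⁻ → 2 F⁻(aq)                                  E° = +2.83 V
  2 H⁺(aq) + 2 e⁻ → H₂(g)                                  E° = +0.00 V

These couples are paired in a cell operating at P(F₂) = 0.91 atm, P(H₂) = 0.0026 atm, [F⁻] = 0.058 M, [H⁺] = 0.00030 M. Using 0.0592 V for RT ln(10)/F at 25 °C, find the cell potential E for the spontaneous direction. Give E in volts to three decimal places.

F₂/F⁻ is the cathode (higher E°), H⁺/H₂ the anode: E°cell = +2.83 − (+0.00) = +2.83 V, n = 2.
Overall: F₂(g) + H₂(g) → 2 F⁻(aq) + 2 H⁺(aq)
Q = [F⁻]^2·[H⁺]^2 / (P(F₂)·P(H₂)); log Q = -6.893.
E = E° − (0.0592/n) log Q = +2.83 − (0.0592/2)(-6.893) = +3.034 V.

+3.034 V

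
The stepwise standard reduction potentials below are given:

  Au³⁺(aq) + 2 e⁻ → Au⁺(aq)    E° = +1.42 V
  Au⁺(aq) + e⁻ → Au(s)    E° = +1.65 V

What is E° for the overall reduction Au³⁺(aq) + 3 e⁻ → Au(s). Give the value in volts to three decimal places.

Standard free energies of sequential steps add: ΔG°₃ = ΔG°₁ + ΔG°₂, so n₃E°₃ = n₁E°₁ + n₂E°₂.
E°₃ = (2×+1.42 + 1×+1.65) / 3 = (+4.490) / 3 = +1.497 V.

+1.497 V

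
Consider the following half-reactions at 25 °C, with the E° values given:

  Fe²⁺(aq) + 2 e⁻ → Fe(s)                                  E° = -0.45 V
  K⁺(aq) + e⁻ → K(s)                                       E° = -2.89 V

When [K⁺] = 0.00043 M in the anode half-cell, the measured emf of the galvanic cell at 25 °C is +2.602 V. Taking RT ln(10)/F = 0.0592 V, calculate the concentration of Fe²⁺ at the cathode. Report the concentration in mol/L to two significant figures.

0.055 M

Fe²⁺/Fe is the cathode, K⁺/K the anode: E°cell = +2.44 V, n = 2.
Overall reaction: Fe²⁺(aq) + 2 K(s) → Fe(s) + 2 K⁺(aq); Q = [K⁺]^2/[Fe²⁺]^1.
From E = E° − (0.0592/n) log Q: log Q = (E° − E)·n/0.0592 = (+2.44 − (+2.602))·2/0.0592 = -5.4730.
So 1·log[Fe²⁺] = 2·log(0.00043) − log Q = -6.7331 − (-5.4730) = -1.2601; [Fe²⁺] = 10^(-1.2601) ≈ 0.055 M.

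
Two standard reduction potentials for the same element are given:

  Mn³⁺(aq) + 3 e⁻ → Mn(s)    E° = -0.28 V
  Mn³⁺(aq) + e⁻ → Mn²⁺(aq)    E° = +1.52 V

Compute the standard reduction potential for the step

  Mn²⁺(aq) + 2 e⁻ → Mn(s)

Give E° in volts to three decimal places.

Sequential free energies add, so n₃E°₃ = n₁E°₁ + n₂E°₂.
With n₃ = 3, and the known step contributing 1×(+1.52) V, the unknown satisfies 2·E° = 3×(-0.28) − 1×(+1.52) = -2.360.
E° = -2.360 / 2 = -1.180 V.

-1.180 V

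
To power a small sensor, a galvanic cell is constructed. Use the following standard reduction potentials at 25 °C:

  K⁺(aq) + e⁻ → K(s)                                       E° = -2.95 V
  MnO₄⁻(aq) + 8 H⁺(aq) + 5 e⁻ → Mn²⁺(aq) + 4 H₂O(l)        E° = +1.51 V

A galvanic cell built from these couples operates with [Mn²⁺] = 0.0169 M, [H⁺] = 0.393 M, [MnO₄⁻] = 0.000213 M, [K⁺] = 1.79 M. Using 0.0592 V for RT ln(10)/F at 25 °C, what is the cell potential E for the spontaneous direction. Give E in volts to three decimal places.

MnO₄⁻/Mn²⁺ is the cathode (higher E°), K⁺/K the anode: E°cell = +1.51 − (-2.95) = +4.46 V, n = 5.
Overall: MnO₄⁻(aq) + 8 H⁺(aq) + 5 K(s) → Mn²⁺(aq) + 4 H₂O(l) + 5 K⁺(aq)
Q = [Mn²⁺]·[K⁺]^5 / ([MnO₄⁻]·[H⁺]^8); log Q = 6.409.
E = E° − (0.0592/n) log Q = +4.46 − (0.0592/5)(6.409) = +4.384 V.

+4.384 V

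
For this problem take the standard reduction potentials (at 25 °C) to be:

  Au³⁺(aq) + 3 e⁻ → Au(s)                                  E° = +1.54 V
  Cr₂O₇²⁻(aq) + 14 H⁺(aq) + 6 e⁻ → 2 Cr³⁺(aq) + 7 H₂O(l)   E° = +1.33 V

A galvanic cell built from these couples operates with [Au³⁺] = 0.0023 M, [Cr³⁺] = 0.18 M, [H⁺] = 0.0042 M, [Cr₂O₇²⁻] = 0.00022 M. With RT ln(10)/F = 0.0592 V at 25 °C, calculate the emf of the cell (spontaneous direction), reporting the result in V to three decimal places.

+0.508 V

Au³⁺/Au is the cathode (higher E°), Cr₂O₇²⁻/Cr³⁺ the anode: E°cell = +1.54 − (+1.33) = +0.21 V, n = 6.
Overall: 2 Au³⁺(aq) + 2 Cr³⁺(aq) + 7 H₂O(l) → 2 Au(s) + Cr₂O₇²⁻(aq) + 14 H⁺(aq)
Q = [Cr₂O₇²⁻]·[H⁺]^14 / ([Au³⁺]^2·[Cr³⁺]^2); log Q = -30.166.
E = E° − (0.0592/n) log Q = +0.21 − (0.0592/6)(-30.166) = +0.508 V.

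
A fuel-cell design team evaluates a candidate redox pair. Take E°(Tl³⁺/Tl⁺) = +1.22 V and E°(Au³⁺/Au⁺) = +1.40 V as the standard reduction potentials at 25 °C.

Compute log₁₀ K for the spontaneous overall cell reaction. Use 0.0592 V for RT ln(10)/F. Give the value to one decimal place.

6.1

Cathode: Au³⁺/Au⁺; anode: Tl³⁺/Tl⁺. E°cell = +0.18 V, n = 2.
log K = nE°cell / 0.0592 = (2)(+0.18) / 0.0592 = 6.1.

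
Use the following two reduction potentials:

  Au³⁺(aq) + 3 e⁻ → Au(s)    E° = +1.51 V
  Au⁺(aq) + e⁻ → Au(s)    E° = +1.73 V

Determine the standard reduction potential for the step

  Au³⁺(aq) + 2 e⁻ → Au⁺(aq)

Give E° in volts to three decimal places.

Sequential free energies add, so n₃E°₃ = n₁E°₁ + n₂E°₂.
With n₃ = 3, and the known step contributing 1×(+1.73) V, the unknown satisfies 2·E° = 3×(+1.51) − 1×(+1.73) = +2.800.
E° = +2.800 / 2 = +1.400 V.

+1.400 V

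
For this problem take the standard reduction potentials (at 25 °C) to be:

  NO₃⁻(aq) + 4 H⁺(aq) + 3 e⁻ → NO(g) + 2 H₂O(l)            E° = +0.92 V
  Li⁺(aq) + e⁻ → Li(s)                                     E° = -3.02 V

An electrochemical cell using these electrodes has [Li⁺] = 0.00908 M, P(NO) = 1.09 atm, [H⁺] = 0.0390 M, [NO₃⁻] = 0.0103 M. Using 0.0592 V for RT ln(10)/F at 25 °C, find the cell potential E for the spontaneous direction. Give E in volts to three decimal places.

NO₃⁻/NO is the cathode (higher E°), Li⁺/Li the anode: E°cell = +0.92 − (-3.02) = +3.94 V, n = 3.
Overall: NO₃⁻(aq) + 4 H⁺(aq) + 3 Li(s) → NO(g) + 2 H₂O(l) + 3 Li⁺(aq)
Q = P(NO)·[Li⁺]^3 / ([NO₃⁻]·[H⁺]^4); log Q = 1.535.
E = E° − (0.0592/n) log Q = +3.94 − (0.0592/3)(1.535) = +3.910 V.

+3.910 V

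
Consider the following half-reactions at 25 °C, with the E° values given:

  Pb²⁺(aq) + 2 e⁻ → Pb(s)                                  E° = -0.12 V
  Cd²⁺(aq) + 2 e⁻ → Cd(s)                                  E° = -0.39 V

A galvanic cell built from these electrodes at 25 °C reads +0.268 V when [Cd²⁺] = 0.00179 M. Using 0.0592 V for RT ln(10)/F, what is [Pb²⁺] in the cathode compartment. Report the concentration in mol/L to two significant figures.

0.0015 M

Pb²⁺/Pb is the cathode, Cd²⁺/Cd the anode: E°cell = +0.27 V, n = 2.
Overall reaction: Pb²⁺(aq) + Cd(s) → Pb(s) + Cd²⁺(aq); Q = [Cd²⁺]^1/[Pb²⁺]^1.
From E = E° − (0.0592/n) log Q: log Q = (E° − E)·n/0.0592 = (+0.27 − (+0.268))·2/0.0592 = 0.0676.
So 1·log[Pb²⁺] = 1·log(0.00179) − log Q = -2.7471 − (0.0676) = -2.8147; [Pb²⁺] = 10^(-2.8147) ≈ 0.0015 M.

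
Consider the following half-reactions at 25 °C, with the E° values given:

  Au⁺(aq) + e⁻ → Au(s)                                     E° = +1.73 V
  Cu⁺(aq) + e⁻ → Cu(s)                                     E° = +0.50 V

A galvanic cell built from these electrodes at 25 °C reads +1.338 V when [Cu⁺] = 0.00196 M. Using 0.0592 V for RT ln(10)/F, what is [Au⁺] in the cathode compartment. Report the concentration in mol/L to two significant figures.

0.13 M

Au⁺/Au is the cathode, Cu⁺/Cu the anode: E°cell = +1.23 V, n = 1.
Overall reaction: Au⁺(aq) + Cu(s) → Au(s) + Cu⁺(aq); Q = [Cu⁺]^1/[Au⁺]^1.
From E = E° − (0.0592/n) log Q: log Q = (E° − E)·n/0.0592 = (+1.23 − (+1.338))·1/0.0592 = -1.8243.
So 1·log[Au⁺] = 1·log(0.00196) − log Q = -2.7077 − (-1.8243) = -0.8834; [Au⁺] = 10^(-0.8834) ≈ 0.13 M.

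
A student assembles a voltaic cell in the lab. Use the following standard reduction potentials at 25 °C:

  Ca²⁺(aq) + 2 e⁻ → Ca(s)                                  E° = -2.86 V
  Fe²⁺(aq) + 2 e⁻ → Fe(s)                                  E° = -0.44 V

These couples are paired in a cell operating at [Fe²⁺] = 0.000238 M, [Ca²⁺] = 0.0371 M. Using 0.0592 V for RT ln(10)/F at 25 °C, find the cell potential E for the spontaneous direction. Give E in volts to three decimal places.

+2.355 V

Fe²⁺/Fe is the cathode (higher E°), Ca²⁺/Ca the anode: E°cell = -0.44 − (-2.86) = +2.42 V, n = 2.
Overall: Fe²⁺(aq) + Ca(s) → Fe(s) + Ca²⁺(aq)
Q = [Ca²⁺] / ([Fe²⁺]); log Q = 2.193.
E = E° − (0.0592/n) log Q = +2.42 − (0.0592/2)(2.193) = +2.355 V.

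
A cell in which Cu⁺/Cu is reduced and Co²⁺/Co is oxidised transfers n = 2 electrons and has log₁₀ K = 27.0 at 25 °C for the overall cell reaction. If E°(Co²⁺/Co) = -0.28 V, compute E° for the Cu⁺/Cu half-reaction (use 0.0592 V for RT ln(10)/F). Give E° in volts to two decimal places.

E°cell = (0.0592/n)·log K = (0.0592/2)(27.0) = +0.799 V.
Since Cu⁺/Cu is the cathode and Co²⁺/Co the anode, E°cell = E°(Cu⁺/Cu) − E°(Co²⁺/Co).
So E°(Cu⁺/Cu) = E°cell + E°(Co²⁺/Co) = +0.799 + (-0.28) = +0.52 V.

+0.52 V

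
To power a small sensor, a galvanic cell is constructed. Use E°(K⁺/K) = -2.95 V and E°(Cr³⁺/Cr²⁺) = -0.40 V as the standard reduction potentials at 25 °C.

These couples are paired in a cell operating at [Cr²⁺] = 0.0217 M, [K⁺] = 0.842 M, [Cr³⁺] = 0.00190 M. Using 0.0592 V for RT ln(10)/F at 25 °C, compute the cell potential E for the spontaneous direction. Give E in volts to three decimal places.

Cr³⁺/Cr²⁺ is the cathode (higher E°), K⁺/K the anode: E°cell = -0.40 − (-2.95) = +2.55 V, n = 1.
Overall: Cr³⁺(aq) + K(s) → Cr²⁺(aq) + K⁺(aq)
Q = [Cr²⁺]·[K⁺] / ([Cr³⁺]); log Q = 0.983.
E = E° − (0.0592/n) log Q = +2.55 − (0.0592/1)(0.983) = +2.492 V.

+2.492 V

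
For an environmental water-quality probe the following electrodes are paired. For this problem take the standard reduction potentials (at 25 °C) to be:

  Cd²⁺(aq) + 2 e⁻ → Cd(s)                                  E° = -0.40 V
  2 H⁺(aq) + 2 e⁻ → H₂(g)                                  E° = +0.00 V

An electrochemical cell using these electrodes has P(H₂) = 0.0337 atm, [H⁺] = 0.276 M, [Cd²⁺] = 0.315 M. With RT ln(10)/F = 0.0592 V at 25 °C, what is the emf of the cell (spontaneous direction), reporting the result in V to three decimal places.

+0.425 V

H⁺/H₂ is the cathode (higher E°), Cd²⁺/Cd the anode: E°cell = +0.00 − (-0.40) = +0.40 V, n = 2.
Overall: 2 H⁺(aq) + Cd(s) → H₂(g) + Cd²⁺(aq)
Q = P(H₂)·[Cd²⁺] / ([H⁺]^2); log Q = -0.856.
E = E° − (0.0592/n) log Q = +0.40 − (0.0592/2)(-0.856) = +0.425 V.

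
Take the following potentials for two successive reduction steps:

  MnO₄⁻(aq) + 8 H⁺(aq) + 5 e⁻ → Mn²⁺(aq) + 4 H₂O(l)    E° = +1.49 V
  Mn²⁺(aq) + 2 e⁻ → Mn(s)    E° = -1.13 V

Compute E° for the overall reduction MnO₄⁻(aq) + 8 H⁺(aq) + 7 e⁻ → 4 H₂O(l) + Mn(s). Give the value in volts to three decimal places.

Standard free energies of sequential steps add: ΔG°₃ = ΔG°₁ + ΔG°₂, so n₃E°₃ = n₁E°₁ + n₂E°₂.
E°₃ = (5×+1.49 + 2×-1.13) / 7 = (+5.190) / 7 = +0.741 V.

+0.741 V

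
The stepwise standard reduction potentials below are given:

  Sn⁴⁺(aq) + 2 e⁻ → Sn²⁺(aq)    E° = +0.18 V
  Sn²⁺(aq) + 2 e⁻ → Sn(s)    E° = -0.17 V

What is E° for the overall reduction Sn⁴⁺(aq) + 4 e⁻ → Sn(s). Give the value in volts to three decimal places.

+0.005 V

Since ΔG° = −nFE° is additive over sequential reductions, n₃E°₃ = n₁E°₁ + n₂E°₂.
E°₃ = (2×+0.18 + 2×-0.17) / 4 = (+0.020) / 4 = +0.005 V.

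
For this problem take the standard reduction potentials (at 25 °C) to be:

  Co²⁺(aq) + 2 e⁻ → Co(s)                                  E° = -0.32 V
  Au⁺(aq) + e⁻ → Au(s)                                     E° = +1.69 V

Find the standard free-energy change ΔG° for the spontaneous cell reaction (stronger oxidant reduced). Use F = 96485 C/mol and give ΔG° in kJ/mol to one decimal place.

Au⁺/Au (E° = +1.69 V) is the cathode; Co²⁺/Co (E° = -0.32 V) is the anode, so E°cell = +2.01 V.
Balancing electrons gives n = 2 (lcm of 1 and 2).
ΔG° = −nFE° = −(2)(96485)(+2.01) = -387,870 J = -387.9 kJ/mol.

-387.9 kJ/mol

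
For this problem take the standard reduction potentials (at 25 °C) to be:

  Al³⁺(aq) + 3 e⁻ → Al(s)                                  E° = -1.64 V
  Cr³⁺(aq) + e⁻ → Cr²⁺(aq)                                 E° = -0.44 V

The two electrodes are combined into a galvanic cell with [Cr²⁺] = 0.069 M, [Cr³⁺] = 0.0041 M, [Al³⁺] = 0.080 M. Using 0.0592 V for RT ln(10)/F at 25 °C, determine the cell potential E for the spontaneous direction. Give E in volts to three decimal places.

Cr³⁺/Cr²⁺ is the cathode (higher E°), Al³⁺/Al the anode: E°cell = -0.44 − (-1.64) = +1.20 V, n = 3.
Overall: 3 Cr³⁺(aq) + Al(s) → 3 Cr²⁺(aq) + Al³⁺(aq)
Q = [Cr²⁺]^3·[Al³⁺] / ([Cr³⁺]^3); log Q = 2.581.
E = E° − (0.0592/n) log Q = +1.20 − (0.0592/3)(2.581) = +1.149 V.

+1.149 V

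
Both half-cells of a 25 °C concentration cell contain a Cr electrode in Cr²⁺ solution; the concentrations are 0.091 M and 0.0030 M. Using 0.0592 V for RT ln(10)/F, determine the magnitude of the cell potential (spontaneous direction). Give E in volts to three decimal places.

For a concentration cell E°cell = 0. The 0.091 M side is the cathode (reduction is favoured where [Cr²⁺] is higher).
With n = 2, E = −(0.0592/2) log([Cr²⁺]ₐₙ/[Cr²⁺]꜀ₐₜ) = −(0.0592/2) log(0.003/0.091) = −(0.0592/2)(-1.482) = +0.044 V.

+0.044 V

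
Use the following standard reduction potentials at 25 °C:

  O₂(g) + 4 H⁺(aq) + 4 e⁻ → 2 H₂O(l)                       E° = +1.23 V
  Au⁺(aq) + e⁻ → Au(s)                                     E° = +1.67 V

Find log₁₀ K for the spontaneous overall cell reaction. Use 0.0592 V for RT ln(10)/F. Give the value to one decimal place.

29.7

Cathode: Au⁺/Au; anode: O₂/H₂O. E°cell = +0.44 V, n = 4.
log K = nE°cell / 0.0592 = (4)(+0.44) / 0.0592 = 29.7.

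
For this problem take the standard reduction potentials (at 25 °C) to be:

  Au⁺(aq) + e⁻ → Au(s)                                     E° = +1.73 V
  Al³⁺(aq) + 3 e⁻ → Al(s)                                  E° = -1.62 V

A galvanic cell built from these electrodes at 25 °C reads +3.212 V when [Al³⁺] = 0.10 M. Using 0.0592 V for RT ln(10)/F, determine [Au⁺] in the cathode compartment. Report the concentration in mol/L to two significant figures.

0.0022 M

Au⁺/Au is the cathode, Al³⁺/Al the anode: E°cell = +3.35 V, n = 3.
Overall reaction: 3 Au⁺(aq) + Al(s) → 3 Au(s) + Al³⁺(aq); Q = [Al³⁺]^1/[Au⁺]^3.
From E = E° − (0.0592/n) log Q: log Q = (E° − E)·n/0.0592 = (+3.35 − (+3.212))·3/0.0592 = 6.9932.
So 3·log[Au⁺] = 1·log(0.1) − log Q = -1.0000 − (6.9932) = -7.9932; log[Au⁺] = -7.9932 / 3 = -2.6644; [Au⁺] = 10^(-2.6644) ≈ 0.0022 M.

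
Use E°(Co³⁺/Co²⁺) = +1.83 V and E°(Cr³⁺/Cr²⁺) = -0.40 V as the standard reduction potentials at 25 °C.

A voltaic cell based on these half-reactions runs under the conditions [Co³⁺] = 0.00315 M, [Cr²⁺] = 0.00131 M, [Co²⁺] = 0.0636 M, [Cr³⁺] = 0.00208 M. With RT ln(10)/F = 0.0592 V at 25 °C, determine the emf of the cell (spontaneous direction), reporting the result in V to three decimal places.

+2.141 V

Co³⁺/Co²⁺ is the cathode (higher E°), Cr³⁺/Cr²⁺ the anode: E°cell = +1.83 − (-0.40) = +2.23 V, n = 1.
Overall: Co³⁺(aq) + Cr²⁺(aq) → Co²⁺(aq) + Cr³⁺(aq)
Q = [Co²⁺]·[Cr³⁺] / ([Co³⁺]·[Cr²⁺]); log Q = 1.506.
E = E° − (0.0592/n) log Q = +2.23 − (0.0592/1)(1.506) = +2.141 V.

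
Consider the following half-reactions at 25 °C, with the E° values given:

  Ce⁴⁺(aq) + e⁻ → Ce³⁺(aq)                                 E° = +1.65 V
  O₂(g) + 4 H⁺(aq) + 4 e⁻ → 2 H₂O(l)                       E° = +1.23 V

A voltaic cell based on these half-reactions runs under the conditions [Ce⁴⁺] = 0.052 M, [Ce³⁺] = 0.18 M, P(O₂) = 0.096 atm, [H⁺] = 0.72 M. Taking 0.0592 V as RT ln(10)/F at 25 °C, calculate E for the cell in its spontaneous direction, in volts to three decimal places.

Ce⁴⁺/Ce³⁺ is the cathode (higher E°), O₂/H₂O the anode: E°cell = +1.65 − (+1.23) = +0.42 V, n = 4.
Overall: 4 Ce⁴⁺(aq) + 2 H₂O(l) → 4 Ce³⁺(aq) + O₂(g) + 4 H⁺(aq)
Q = [Ce³⁺]^4·P(O₂)·[H⁺]^4 / ([Ce⁴⁺]^4); log Q = 0.569.
E = E° − (0.0592/n) log Q = +0.42 − (0.0592/4)(0.569) = +0.412 V.

+0.412 V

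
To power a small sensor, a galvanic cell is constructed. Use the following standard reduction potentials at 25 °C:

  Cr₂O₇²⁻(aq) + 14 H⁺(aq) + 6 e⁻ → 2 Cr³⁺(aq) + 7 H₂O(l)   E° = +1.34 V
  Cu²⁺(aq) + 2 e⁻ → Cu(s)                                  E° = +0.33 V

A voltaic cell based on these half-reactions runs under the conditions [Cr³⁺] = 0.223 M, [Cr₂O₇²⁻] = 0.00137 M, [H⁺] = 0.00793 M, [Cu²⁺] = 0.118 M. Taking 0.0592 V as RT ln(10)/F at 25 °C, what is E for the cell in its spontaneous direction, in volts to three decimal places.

Cr₂O₇²⁻/Cr³⁺ is the cathode (higher E°), Cu²⁺/Cu the anode: E°cell = +1.34 − (+0.33) = +1.01 V, n = 6.
Overall: Cr₂O₇²⁻(aq) + 14 H⁺(aq) + 3 Cu(s) → 2 Cr³⁺(aq) + 7 H₂O(l) + 3 Cu²⁺(aq)
Q = [Cr³⁺]^2·[Cu²⁺]^3 / ([Cr₂O₇²⁻]·[H⁺]^14); log Q = 28.186.
E = E° − (0.0592/n) log Q = +1.01 − (0.0592/6)(28.186) = +0.732 V.

+0.732 V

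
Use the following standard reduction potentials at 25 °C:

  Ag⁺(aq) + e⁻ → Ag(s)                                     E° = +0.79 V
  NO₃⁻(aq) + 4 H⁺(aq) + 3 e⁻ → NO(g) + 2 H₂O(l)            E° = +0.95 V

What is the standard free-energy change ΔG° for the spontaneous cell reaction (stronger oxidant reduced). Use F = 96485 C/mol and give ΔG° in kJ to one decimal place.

-46.3 kJ

NO₃⁻/NO (E° = +0.95 V) is the cathode; Ag⁺/Ag (E° = +0.79 V) is the anode, so E°cell = +0.16 V.
Balancing electrons gives n = 3 (lcm of 3 and 1).
ΔG° = −nFE° = −(3)(96485)(+0.16) = -46,313 J = -46.3 kJ.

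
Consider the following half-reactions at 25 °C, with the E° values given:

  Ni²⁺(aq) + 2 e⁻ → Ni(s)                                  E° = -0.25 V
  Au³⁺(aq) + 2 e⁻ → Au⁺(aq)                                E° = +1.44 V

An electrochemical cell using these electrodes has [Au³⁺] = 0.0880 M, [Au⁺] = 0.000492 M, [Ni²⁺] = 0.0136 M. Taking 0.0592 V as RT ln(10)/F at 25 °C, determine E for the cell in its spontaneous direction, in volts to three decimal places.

+1.812 V

Au³⁺/Au⁺ is the cathode (higher E°), Ni²⁺/Ni the anode: E°cell = +1.44 − (-0.25) = +1.69 V, n = 2.
Overall: Au³⁺(aq) + Ni(s) → Au⁺(aq) + Ni²⁺(aq)
Q = [Au⁺]·[Ni²⁺] / ([Au³⁺]); log Q = -4.119.
E = E° − (0.0592/n) log Q = +1.69 − (0.0592/2)(-4.119) = +1.812 V.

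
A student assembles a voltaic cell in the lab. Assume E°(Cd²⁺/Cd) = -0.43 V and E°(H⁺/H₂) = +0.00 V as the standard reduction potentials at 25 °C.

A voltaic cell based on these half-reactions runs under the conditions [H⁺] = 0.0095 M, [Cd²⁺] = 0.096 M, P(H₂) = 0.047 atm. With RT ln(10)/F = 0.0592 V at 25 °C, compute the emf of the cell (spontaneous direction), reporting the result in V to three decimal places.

+0.380 V

H⁺/H₂ is the cathode (higher E°), Cd²⁺/Cd the anode: E°cell = +0.00 − (-0.43) = +0.43 V, n = 2.
Overall: 2 H⁺(aq) + Cd(s) → H₂(g) + Cd²⁺(aq)
Q = P(H₂)·[Cd²⁺] / ([H⁺]^2); log Q = 1.699.
E = E° − (0.0592/n) log Q = +0.43 − (0.0592/2)(1.699) = +0.380 V.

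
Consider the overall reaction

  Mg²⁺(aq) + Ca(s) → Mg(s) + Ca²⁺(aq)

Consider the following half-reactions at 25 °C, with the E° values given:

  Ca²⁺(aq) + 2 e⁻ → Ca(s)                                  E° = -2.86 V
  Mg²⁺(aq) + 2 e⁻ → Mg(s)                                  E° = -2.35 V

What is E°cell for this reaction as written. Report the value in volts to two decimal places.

+0.51 V

The Mg²⁺/Mg couple has the higher reduction potential, so it is the cathode; Ca²⁺/Ca is oxidised at the anode.
E°cell = E°(cathode) − E°(anode) = (-2.35) − (-2.86) = +0.51 V.
Since E°cell > 0, the reaction is spontaneous under standard conditions.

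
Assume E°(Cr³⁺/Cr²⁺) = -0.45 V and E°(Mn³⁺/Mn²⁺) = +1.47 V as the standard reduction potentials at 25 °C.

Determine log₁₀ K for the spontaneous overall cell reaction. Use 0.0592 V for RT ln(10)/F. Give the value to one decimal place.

32.4

Cathode: Mn³⁺/Mn²⁺; anode: Cr³⁺/Cr²⁺. E°cell = +1.92 V, n = 1.
log K = nE°cell / 0.0592 = (1)(+1.92) / 0.0592 = 32.4.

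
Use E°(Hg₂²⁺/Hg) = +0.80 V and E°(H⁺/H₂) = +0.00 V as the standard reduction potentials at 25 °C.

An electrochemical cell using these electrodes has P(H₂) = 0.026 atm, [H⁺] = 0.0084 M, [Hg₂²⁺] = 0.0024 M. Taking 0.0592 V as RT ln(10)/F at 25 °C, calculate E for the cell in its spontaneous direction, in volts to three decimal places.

+0.798 V

Hg₂²⁺/Hg is the cathode (higher E°), H⁺/H₂ the anode: E°cell = +0.80 − (+0.00) = +0.80 V, n = 2.
Overall: Hg₂²⁺(aq) + H₂(g) → 2 Hg(l) + 2 H⁺(aq)
Q = [H⁺]^2 / ([Hg₂²⁺]·P(H₂)); log Q = 0.053.
E = E° − (0.0592/n) log Q = +0.80 − (0.0592/2)(0.053) = +0.798 V.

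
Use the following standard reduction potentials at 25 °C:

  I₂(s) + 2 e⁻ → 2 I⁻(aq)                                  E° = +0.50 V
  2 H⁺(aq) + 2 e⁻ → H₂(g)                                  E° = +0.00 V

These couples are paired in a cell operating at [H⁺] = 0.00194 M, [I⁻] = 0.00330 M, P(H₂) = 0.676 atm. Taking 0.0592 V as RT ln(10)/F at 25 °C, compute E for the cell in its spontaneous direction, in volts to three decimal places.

+0.802 V

I₂/I⁻ is the cathode (higher E°), H⁺/H₂ the anode: E°cell = +0.50 − (+0.00) = +0.50 V, n = 2.
Overall: I₂(s) + H₂(g) → 2 I⁻(aq) + 2 H⁺(aq)
Q = [I⁻]^2·[H⁺]^2 / (P(H₂)); log Q = -10.217.
E = E° − (0.0592/n) log Q = +0.50 − (0.0592/2)(-10.217) = +0.802 V.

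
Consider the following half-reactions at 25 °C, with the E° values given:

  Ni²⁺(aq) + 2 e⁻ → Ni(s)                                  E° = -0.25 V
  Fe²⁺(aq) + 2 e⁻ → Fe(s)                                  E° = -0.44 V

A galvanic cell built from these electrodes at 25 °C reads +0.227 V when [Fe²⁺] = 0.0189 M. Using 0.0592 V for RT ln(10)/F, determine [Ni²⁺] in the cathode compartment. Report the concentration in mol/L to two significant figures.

Ni²⁺/Ni is the cathode, Fe²⁺/Fe the anode: E°cell = +0.19 V, n = 2.
Overall reaction: Ni²⁺(aq) + Fe(s) → Ni(s) + Fe²⁺(aq); Q = [Fe²⁺]^1/[Ni²⁺]^1.
From E = E° − (0.0592/n) log Q: log Q = (E° − E)·n/0.0592 = (+0.19 − (+0.227))·2/0.0592 = -1.2500.
So 1·log[Ni²⁺] = 1·log(0.0189) − log Q = -1.7235 − (-1.2500) = -0.4735; [Ni²⁺] = 10^(-0.4735) ≈ 0.34 M.

0.34 M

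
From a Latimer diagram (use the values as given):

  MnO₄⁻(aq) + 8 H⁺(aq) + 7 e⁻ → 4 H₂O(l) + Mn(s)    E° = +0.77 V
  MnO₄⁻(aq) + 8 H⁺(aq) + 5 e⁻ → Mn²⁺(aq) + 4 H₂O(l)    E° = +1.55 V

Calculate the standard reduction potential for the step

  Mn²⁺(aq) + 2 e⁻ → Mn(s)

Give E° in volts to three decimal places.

-1.180 V

Sequential free energies add, so n₃E°₃ = n₁E°₁ + n₂E°₂.
With n₃ = 7, and the known step contributing 5×(+1.55) V, the unknown satisfies 2·E° = 7×(+0.77) − 5×(+1.55) = -2.360.
E° = -2.360 / 2 = -1.180 V.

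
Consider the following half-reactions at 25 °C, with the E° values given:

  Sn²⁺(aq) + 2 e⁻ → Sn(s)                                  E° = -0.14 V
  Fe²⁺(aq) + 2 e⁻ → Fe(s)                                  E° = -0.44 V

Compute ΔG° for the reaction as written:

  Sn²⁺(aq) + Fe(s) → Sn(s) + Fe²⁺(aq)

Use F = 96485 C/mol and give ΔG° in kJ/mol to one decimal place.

As written, Sn²⁺/Sn is reduced (cathode) and Fe²⁺/Fe is oxidised (anode), so E°cell = (-0.14) − (-0.44) = +0.30 V.
Balancing electrons gives n = 2.
ΔG° = −nFE° = −(2)(96485)(+0.30) = -57,891 J = -57.9 kJ/mol.

-57.9 kJ/mol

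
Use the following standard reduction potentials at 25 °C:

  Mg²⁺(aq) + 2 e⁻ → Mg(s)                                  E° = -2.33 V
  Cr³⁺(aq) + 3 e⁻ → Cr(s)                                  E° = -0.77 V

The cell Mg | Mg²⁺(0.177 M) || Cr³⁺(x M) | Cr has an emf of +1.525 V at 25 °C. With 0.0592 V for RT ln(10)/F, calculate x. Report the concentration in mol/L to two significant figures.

Cr³⁺/Cr is the cathode, Mg²⁺/Mg the anode: E°cell = +1.56 V, n = 6.
Overall reaction: 2 Cr³⁺(aq) + 3 Mg(s) → 2 Cr(s) + 3 Mg²⁺(aq); Q = [Mg²⁺]^3/[Cr³⁺]^2.
From E = E° − (0.0592/n) log Q: log Q = (E° − E)·n/0.0592 = (+1.56 − (+1.525))·6/0.0592 = 3.5473.
So 2·log[Cr³⁺] = 3·log(0.177) − log Q = -2.2561 − (3.5473) = -5.8034; log[Cr³⁺] = -5.8034 / 2 = -2.9017; [Cr³⁺] = 10^(-2.9017) ≈ 0.0013 M.

0.0013 M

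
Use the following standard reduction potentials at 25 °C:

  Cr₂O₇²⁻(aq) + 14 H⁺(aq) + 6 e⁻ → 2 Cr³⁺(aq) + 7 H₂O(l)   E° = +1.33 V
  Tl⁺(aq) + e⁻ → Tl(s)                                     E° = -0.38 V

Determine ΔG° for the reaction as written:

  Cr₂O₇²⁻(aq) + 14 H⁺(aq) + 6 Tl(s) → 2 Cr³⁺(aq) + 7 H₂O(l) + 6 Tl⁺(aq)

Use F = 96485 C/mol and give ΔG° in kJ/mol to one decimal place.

-989.9 kJ/mol

As written, Cr₂O₇²⁻/Cr³⁺ is reduced (cathode) and Tl⁺/Tl is oxidised (anode), so E°cell = (+1.33) − (-0.38) = +1.71 V.
Balancing electrons gives n = 6.
ΔG° = −nFE° = −(6)(96485)(+1.71) = -989,936 J = -989.9 kJ/mol.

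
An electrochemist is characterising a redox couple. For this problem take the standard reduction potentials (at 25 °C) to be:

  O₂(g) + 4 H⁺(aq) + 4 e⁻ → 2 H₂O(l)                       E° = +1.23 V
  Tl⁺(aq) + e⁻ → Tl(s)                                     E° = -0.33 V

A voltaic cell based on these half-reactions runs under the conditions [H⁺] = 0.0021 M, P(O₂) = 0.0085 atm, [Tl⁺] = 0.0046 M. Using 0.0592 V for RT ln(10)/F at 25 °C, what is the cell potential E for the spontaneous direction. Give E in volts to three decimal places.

+1.509 V

O₂/H₂O is the cathode (higher E°), Tl⁺/Tl the anode: E°cell = +1.23 − (-0.33) = +1.56 V, n = 4.
Overall: O₂(g) + 4 H⁺(aq) + 4 Tl(s) → 2 H₂O(l) + 4 Tl⁺(aq)
Q = [Tl⁺]^4 / (P(O₂)·[H⁺]^4); log Q = 3.433.
E = E° − (0.0592/n) log Q = +1.56 − (0.0592/4)(3.433) = +1.509 V.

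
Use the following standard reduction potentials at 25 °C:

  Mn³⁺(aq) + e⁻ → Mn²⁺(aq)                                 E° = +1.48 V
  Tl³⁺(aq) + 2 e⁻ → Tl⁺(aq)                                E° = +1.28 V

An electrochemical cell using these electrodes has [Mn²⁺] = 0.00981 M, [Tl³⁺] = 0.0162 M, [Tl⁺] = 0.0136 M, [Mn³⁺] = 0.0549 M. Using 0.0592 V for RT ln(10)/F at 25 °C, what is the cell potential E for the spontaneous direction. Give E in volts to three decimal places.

+0.242 V

Mn³⁺/Mn²⁺ is the cathode (higher E°), Tl³⁺/Tl⁺ the anode: E°cell = +1.48 − (+1.28) = +0.20 V, n = 2.
Overall: 2 Mn³⁺(aq) + Tl⁺(aq) → 2 Mn²⁺(aq) + Tl³⁺(aq)
Q = [Mn²⁺]^2·[Tl³⁺] / ([Mn³⁺]^2·[Tl⁺]); log Q = -1.420.
E = E° − (0.0592/n) log Q = +0.20 − (0.0592/2)(-1.420) = +0.242 V.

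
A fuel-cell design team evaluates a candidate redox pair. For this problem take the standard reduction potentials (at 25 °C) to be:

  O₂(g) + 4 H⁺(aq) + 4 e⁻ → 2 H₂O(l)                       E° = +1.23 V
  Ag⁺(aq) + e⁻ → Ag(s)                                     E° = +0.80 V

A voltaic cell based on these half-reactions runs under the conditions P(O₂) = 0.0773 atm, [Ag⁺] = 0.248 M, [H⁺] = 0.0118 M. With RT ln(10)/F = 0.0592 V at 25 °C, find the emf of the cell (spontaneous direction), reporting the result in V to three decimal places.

+0.335 V

O₂/H₂O is the cathode (higher E°), Ag⁺/Ag the anode: E°cell = +1.23 − (+0.80) = +0.43 V, n = 4.
Overall: O₂(g) + 4 H⁺(aq) + 4 Ag(s) → 2 H₂O(l) + 4 Ag⁺(aq)
Q = [Ag⁺]^4 / (P(O₂)·[H⁺]^4); log Q = 6.402.
E = E° − (0.0592/n) log Q = +0.43 − (0.0592/4)(6.402) = +0.335 V.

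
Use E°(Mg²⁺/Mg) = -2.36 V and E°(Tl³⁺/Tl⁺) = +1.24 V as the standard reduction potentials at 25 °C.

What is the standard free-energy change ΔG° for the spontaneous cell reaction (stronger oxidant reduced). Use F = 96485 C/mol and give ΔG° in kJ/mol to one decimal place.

Tl³⁺/Tl⁺ (E° = +1.24 V) is the cathode; Mg²⁺/Mg (E° = -2.36 V) is the anode, so E°cell = +3.60 V.
Balancing electrons gives n = 2 (lcm of 2 and 2).
ΔG° = −nFE° = −(2)(96485)(+3.60) = -694,692 J = -694.7 kJ/mol.

-694.7 kJ/mol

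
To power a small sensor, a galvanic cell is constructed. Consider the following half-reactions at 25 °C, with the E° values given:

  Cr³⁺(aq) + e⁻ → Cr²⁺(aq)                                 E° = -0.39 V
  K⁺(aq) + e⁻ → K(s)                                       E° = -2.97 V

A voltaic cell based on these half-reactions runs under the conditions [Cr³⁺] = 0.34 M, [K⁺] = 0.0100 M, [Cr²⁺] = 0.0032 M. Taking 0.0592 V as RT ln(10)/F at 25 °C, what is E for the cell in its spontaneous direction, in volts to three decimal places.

Cr³⁺/Cr²⁺ is the cathode (higher E°), K⁺/K the anode: E°cell = -0.39 − (-2.97) = +2.58 V, n = 1.
Overall: Cr³⁺(aq) + K(s) → Cr²⁺(aq) + K⁺(aq)
Q = [Cr²⁺]·[K⁺] / ([Cr³⁺]); log Q = -4.026.
E = E° − (0.0592/n) log Q = +2.58 − (0.0592/1)(-4.026) = +2.818 V.

+2.818 V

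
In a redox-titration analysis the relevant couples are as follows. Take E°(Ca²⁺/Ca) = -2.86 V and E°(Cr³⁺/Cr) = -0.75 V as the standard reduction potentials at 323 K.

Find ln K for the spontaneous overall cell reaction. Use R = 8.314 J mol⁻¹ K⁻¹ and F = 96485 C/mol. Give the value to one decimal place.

454.9

Cathode: Cr³⁺/Cr; anode: Ca²⁺/Ca. E°cell = (-0.75) − (-2.86) = +2.11 V, with n = 6.
ΔG° = −nFE° = −RT ln K, so ln K = nFE°/(RT) = (6)(96485)(+2.11) / ((8.314)(323)) = 454.863.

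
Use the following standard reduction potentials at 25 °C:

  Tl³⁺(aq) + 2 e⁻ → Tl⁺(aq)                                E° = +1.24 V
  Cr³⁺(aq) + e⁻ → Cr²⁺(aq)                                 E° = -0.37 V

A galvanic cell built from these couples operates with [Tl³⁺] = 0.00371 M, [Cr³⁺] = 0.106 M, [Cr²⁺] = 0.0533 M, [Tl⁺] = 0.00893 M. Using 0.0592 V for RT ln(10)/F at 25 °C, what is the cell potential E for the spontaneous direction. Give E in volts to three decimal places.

+1.581 V

Tl³⁺/Tl⁺ is the cathode (higher E°), Cr³⁺/Cr²⁺ the anode: E°cell = +1.24 − (-0.37) = +1.61 V, n = 2.
Overall: Tl³⁺(aq) + 2 Cr²⁺(aq) → Tl⁺(aq) + 2 Cr³⁺(aq)
Q = [Tl⁺]·[Cr³⁺]^2 / ([Tl³⁺]·[Cr²⁺]^2); log Q = 0.979.
E = E° − (0.0592/n) log Q = +1.61 − (0.0592/2)(0.979) = +1.581 V.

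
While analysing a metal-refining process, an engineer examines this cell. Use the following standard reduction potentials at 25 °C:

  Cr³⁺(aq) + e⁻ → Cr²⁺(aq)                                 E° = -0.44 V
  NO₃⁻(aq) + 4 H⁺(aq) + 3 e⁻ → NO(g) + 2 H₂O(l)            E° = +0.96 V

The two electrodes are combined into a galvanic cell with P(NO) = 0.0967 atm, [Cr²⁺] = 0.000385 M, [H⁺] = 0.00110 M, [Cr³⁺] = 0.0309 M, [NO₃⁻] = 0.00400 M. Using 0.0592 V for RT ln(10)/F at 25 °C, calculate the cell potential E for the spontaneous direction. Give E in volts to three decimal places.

NO₃⁻/NO is the cathode (higher E°), Cr³⁺/Cr²⁺ the anode: E°cell = +0.96 − (-0.44) = +1.40 V, n = 3.
Overall: NO₃⁻(aq) + 4 H⁺(aq) + 3 Cr²⁺(aq) → NO(g) + 2 H₂O(l) + 3 Cr³⁺(aq)
Q = P(NO)·[Cr³⁺]^3 / ([NO₃⁻]·[H⁺]^4·[Cr²⁺]^3); log Q = 18.931.
E = E° − (0.0592/n) log Q = +1.40 − (0.0592/3)(18.931) = +1.026 V.

+1.026 V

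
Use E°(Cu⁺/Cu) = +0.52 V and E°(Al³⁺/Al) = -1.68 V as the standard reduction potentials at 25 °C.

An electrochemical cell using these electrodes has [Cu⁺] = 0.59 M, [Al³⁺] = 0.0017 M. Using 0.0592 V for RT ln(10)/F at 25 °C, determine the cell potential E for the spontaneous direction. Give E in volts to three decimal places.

Cu⁺/Cu is the cathode (higher E°), Al³⁺/Al the anode: E°cell = +0.52 − (-1.68) = +2.20 V, n = 3.
Overall: 3 Cu⁺(aq) + Al(s) → 3 Cu(s) + Al³⁺(aq)
Q = [Al³⁺] / ([Cu⁺]^3); log Q = -2.082.
E = E° − (0.0592/n) log Q = +2.20 − (0.0592/3)(-2.082) = +2.241 V.

+2.241 V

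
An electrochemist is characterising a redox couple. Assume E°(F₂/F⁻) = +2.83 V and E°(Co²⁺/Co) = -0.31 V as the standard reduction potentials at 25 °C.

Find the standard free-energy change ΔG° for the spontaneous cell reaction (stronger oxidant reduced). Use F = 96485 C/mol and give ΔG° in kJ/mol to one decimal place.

F₂/F⁻ (E° = +2.83 V) is the cathode; Co²⁺/Co (E° = -0.31 V) is the anode, so E°cell = +3.14 V.
Balancing electrons gives n = 2 (lcm of 2 and 2).
ΔG° = −nFE° = −(2)(96485)(+3.14) = -605,926 J = -605.9 kJ/mol.

-605.9 kJ/mol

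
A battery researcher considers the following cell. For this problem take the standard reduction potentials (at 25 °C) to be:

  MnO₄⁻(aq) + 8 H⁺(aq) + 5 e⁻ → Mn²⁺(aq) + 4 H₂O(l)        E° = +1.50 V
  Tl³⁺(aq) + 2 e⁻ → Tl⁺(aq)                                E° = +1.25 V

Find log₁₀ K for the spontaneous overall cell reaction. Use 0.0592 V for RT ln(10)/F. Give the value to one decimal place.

42.2

Cathode: MnO₄⁻/Mn²⁺; anode: Tl³⁺/Tl⁺. E°cell = +0.25 V, n = 10.
log K = nE°cell / 0.0592 = (10)(+0.25) / 0.0592 = 42.2.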